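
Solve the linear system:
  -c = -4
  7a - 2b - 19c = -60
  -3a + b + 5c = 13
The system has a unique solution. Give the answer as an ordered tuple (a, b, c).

Form the augmented matrix and row-reduce:
  [  0   0   -1  |   -4 ]
  [  7  -2  -19  |  -60 ]
  [ -3   1    5  |   13 ]
Swap R1 and R2.
  [  7  -2  -19  |  -60 ]
  [  0   0   -1  |   -4 ]
  [ -3   1    5  |   13 ]
Multiply R1 by 1/7.
  [  1  -2/7  -19/7  |  -60/7 ]
  [  0     0     -1  |     -4 ]
  [ -3     1      5  |     13 ]
Add 3 times R1 to R3.
  [ 1  -2/7  -19/7  |  -60/7 ]
  [ 0     0     -1  |     -4 ]
  [ 0   1/7  -22/7  |  -89/7 ]
Swap R2 and R3.
  [ 1  -2/7  -19/7  |  -60/7 ]
  [ 0   1/7  -22/7  |  -89/7 ]
  [ 0     0     -1  |     -4 ]
Multiply R2 by 7.
  [ 1  -2/7  -19/7  |  -60/7 ]
  [ 0     1    -22  |    -89 ]
  [ 0     0     -1  |     -4 ]
Multiply R3 by -1.
  [ 1  -2/7  -19/7  |  -60/7 ]
  [ 0     1    -22  |    -89 ]
  [ 0     0      1  |      4 ]
Add 22 times R3 to R2.
  [ 1  -2/7  -19/7  |  -60/7 ]
  [ 0     1      0  |     -1 ]
  [ 0     0      1  |      4 ]
Add 19/7 times R3 to R1.
  [ 1  -2/7  0  |  16/7 ]
  [ 0     1  0  |    -1 ]
  [ 0     0  1  |     4 ]
Add 2/7 times R2 to R1.
  [ 1  0  0  |   2 ]
  [ 0  1  0  |  -1 ]
  [ 0  0  1  |   4 ]
Reading off the last column: a = 2, b = -1, c = 4.

(2, -1, 4)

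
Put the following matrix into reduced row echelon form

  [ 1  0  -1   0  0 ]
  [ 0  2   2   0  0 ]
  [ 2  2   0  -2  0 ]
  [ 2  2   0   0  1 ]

ρ3 ← ρ3 − 2·ρ1
ρ4 ← ρ4 − 2·ρ1
ρ2 ← 1/2·ρ2
ρ3 ← ρ3 − 2·ρ2
ρ4 ← ρ4 − 2·ρ2
ρ3 ← -1/2·ρ3

[[1, 0, -1, 0, 0], [0, 1, 1, 0, 0], [0, 0, 0, 1, 0], [0, 0, 0, 0, 1]]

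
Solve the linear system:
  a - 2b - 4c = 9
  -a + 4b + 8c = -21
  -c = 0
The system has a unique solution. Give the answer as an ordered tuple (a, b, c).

Form the augmented matrix and row-reduce:
  [  1  -2  -4  |    9 ]
  [ -1   4   8  |  -21 ]
  [  0   0  -1  |    0 ]
R2 ← R2 + R1
  [ 1  -2  -4  |    9 ]
  [ 0   2   4  |  -12 ]
  [ 0   0  -1  |    0 ]
R2 ← 1/2·R2
  [ 1  -2  -4  |   9 ]
  [ 0   1   2  |  -6 ]
  [ 0   0  -1  |   0 ]
R3 ← -1·R3
  [ 1  -2  -4  |   9 ]
  [ 0   1   2  |  -6 ]
  [ 0   0   1  |   0 ]
R2 ← R2 − 2·R3
  [ 1  -2  -4  |   9 ]
  [ 0   1   0  |  -6 ]
  [ 0   0   1  |   0 ]
R1 ← R1 + 4·R3
  [ 1  -2  0  |   9 ]
  [ 0   1  0  |  -6 ]
  [ 0   0  1  |   0 ]
R1 ← R1 + 2·R2
  [ 1  0  0  |  -3 ]
  [ 0  1  0  |  -6 ]
  [ 0  0  1  |   0 ]
Reading off the last column: a = -3, b = -6, c = 0.

(-3, -6, 0)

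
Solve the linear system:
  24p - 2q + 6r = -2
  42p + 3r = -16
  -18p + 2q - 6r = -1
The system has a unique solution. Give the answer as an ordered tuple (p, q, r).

Form the augmented matrix and row-reduce:
  [  24  -2   6  |   -2 ]
  [  42   0   3  |  -16 ]
  [ -18   2  -6  |   -1 ]
R1 -> 1/24·R1
  [   1  -1/12  1/4  |  -1/12 ]
  [  42      0    3  |    -16 ]
  [ -18      2   -6  |     -1 ]
R2 -> R2 − 42·R1
  [   1  -1/12    1/4  |  -1/12 ]
  [   0    7/2  -15/2  |  -25/2 ]
  [ -18      2     -6  |     -1 ]
R3 -> R3 + 18·R1
  [ 1  -1/12    1/4  |  -1/12 ]
  [ 0    7/2  -15/2  |  -25/2 ]
  [ 0    1/2   -3/2  |   -5/2 ]
R2 -> 2/7·R2
  [ 1  -1/12    1/4  |  -1/12 ]
  [ 0      1  -15/7  |  -25/7 ]
  [ 0    1/2   -3/2  |   -5/2 ]
R3 -> R3 − 1/2·R2
  [ 1  -1/12    1/4  |  -1/12 ]
  [ 0      1  -15/7  |  -25/7 ]
  [ 0      0   -3/7  |   -5/7 ]
R3 -> -7/3·R3
  [ 1  -1/12    1/4  |  -1/12 ]
  [ 0      1  -15/7  |  -25/7 ]
  [ 0      0      1  |    5/3 ]
R2 -> R2 + 15/7·R3
  [ 1  -1/12  1/4  |  -1/12 ]
  [ 0      1    0  |      0 ]
  [ 0      0    1  |    5/3 ]
R1 -> R1 − 1/4·R3
  [ 1  -1/12  0  |  -1/2 ]
  [ 0      1  0  |     0 ]
  [ 0      0  1  |   5/3 ]
R1 -> R1 + 1/12·R2
  [ 1  0  0  |  -1/2 ]
  [ 0  1  0  |     0 ]
  [ 0  0  1  |   5/3 ]
Reading off the last column: p = -1/2, q = 0, r = 5/3.

(-1/2, 0, 5/3)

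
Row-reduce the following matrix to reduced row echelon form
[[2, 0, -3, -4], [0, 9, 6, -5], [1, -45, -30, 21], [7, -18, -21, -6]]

[[1, 0, 0, -4], [0, 1, 0, 1/3], [0, 0, 1, -4/3], [0, 0, 0, 0]]

ρ1 := 1/2·ρ1
  [ 1    0  -3/2  -2 ]
  [ 0    9     6  -5 ]
  [ 1  -45   -30  21 ]
  [ 7  -18   -21  -6 ]
ρ3 := ρ3 − ρ1
  [ 1    0   -3/2  -2 ]
  [ 0    9      6  -5 ]
  [ 0  -45  -57/2  23 ]
  [ 7  -18    -21  -6 ]
ρ4 := ρ4 − 7·ρ1
  [ 1    0   -3/2  -2 ]
  [ 0    9      6  -5 ]
  [ 0  -45  -57/2  23 ]
  [ 0  -18  -21/2   8 ]
ρ2 := 1/9·ρ2
  [ 1    0   -3/2    -2 ]
  [ 0    1    2/3  -5/9 ]
  [ 0  -45  -57/2    23 ]
  [ 0  -18  -21/2     8 ]
ρ3 := ρ3 + 45·ρ2
  [ 1    0   -3/2    -2 ]
  [ 0    1    2/3  -5/9 ]
  [ 0    0    3/2    -2 ]
  [ 0  -18  -21/2     8 ]
ρ4 := ρ4 + 18·ρ2
  [ 1  0  -3/2    -2 ]
  [ 0  1   2/3  -5/9 ]
  [ 0  0   3/2    -2 ]
  [ 0  0   3/2    -2 ]
ρ3 := 2/3·ρ3
  [ 1  0  -3/2    -2 ]
  [ 0  1   2/3  -5/9 ]
  [ 0  0     1  -4/3 ]
  [ 0  0   3/2    -2 ]
ρ4 := ρ4 − 3/2·ρ3
  [ 1  0  -3/2    -2 ]
  [ 0  1   2/3  -5/9 ]
  [ 0  0     1  -4/3 ]
  [ 0  0     0     0 ]
ρ2 := ρ2 − 2/3·ρ3
  [ 1  0  -3/2    -2 ]
  [ 0  1     0   1/3 ]
  [ 0  0     1  -4/3 ]
  [ 0  0     0     0 ]
ρ1 := ρ1 + 3/2·ρ3
  [ 1  0  0    -4 ]
  [ 0  1  0   1/3 ]
  [ 0  0  1  -4/3 ]
  [ 0  0  0     0 ]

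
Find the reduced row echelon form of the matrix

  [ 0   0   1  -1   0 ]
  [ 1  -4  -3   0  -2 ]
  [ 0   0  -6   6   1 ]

[[1, -4, 0, -3, 0], [0, 0, 1, -1, 0], [0, 0, 0, 0, 1]]

Swap R1 and R2.
Add 6 times R2 to R3.
Add 2 times R3 to R1.
Add 3 times R2 to R1.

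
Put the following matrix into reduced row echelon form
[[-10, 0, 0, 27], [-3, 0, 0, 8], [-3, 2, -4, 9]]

[[1, 0, 0, 0], [0, 1, -2, 0], [0, 0, 0, 1]]

Multiply R1 by -1/10.
  [  1  0   0  -27/10 ]
  [ -3  0   0       8 ]
  [ -3  2  -4       9 ]
Add 3 times R1 to R2.
  [  1  0   0  -27/10 ]
  [  0  0   0   -1/10 ]
  [ -3  2  -4       9 ]
Add 3 times R1 to R3.
  [ 1  0   0  -27/10 ]
  [ 0  0   0   -1/10 ]
  [ 0  2  -4    9/10 ]
Swap R2 and R3.
  [ 1  0   0  -27/10 ]
  [ 0  2  -4    9/10 ]
  [ 0  0   0   -1/10 ]
Multiply R2 by 1/2.
  [ 1  0   0  -27/10 ]
  [ 0  1  -2    9/20 ]
  [ 0  0   0   -1/10 ]
Multiply R3 by -10.
  [ 1  0   0  -27/10 ]
  [ 0  1  -2    9/20 ]
  [ 0  0   0       1 ]
Subtract 9/20 times R3 from R2.
  [ 1  0   0  -27/10 ]
  [ 0  1  -2       0 ]
  [ 0  0   0       1 ]
Add 27/10 times R3 to R1.
  [ 1  0   0  0 ]
  [ 0  1  -2  0 ]
  [ 0  0   0  1 ]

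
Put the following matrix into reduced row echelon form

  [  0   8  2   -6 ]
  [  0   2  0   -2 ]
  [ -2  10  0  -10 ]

R1 <=> R3
  [ -2  10  0  -10 ]
  [  0   2  0   -2 ]
  [  0   8  2   -6 ]
R1 -> -1/2·R1
  [ 1  -5  0   5 ]
  [ 0   2  0  -2 ]
  [ 0   8  2  -6 ]
R2 -> 1/2·R2
  [ 1  -5  0   5 ]
  [ 0   1  0  -1 ]
  [ 0   8  2  -6 ]
R3 -> R3 − 8·R2
  [ 1  -5  0   5 ]
  [ 0   1  0  -1 ]
  [ 0   0  2   2 ]
R3 -> 1/2·R3
  [ 1  -5  0   5 ]
  [ 0   1  0  -1 ]
  [ 0   0  1   1 ]
R1 -> R1 + 5·R2
  [ 1  0  0   0 ]
  [ 0  1  0  -1 ]
  [ 0  0  1   1 ]

[[1, 0, 0, 0], [0, 1, 0, -1], [0, 0, 1, 1]]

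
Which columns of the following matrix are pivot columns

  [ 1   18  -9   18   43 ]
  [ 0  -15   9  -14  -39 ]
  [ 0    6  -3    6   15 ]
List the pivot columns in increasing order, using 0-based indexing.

0, 1, 2

R2 ← -1/15·R2
  [ 1  18    -9     18    43 ]
  [ 0   1  -3/5  14/15  13/5 ]
  [ 0   6    -3      6    15 ]
R3 ← R3 − 6·R2
  [ 1  18    -9     18    43 ]
  [ 0   1  -3/5  14/15  13/5 ]
  [ 0   0   3/5    2/5  -3/5 ]
R3 ← 5/3·R3
  [ 1  18    -9     18    43 ]
  [ 0   1  -3/5  14/15  13/5 ]
  [ 0   0     1    2/3    -1 ]
R2 ← R2 + 3/5·R3
  [ 1  18  -9   18  43 ]
  [ 0   1   0  4/3   2 ]
  [ 0   0   1  2/3  -1 ]
R1 ← R1 + 9·R3
  [ 1  18  0   24  34 ]
  [ 0   1  0  4/3   2 ]
  [ 0   0  1  2/3  -1 ]
R1 ← R1 − 18·R2
  [ 1  0  0    0  -2 ]
  [ 0  1  0  4/3   2 ]
  [ 0  0  1  2/3  -1 ]
Pivot columns are the columns containing a leading 1.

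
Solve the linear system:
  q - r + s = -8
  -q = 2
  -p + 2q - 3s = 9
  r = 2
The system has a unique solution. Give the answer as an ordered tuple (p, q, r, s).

(-1, -2, 2, -4)

Form the augmented matrix and row-reduce:
  [  0   1  -1   1  |  -8 ]
  [  0  -1   0   0  |   2 ]
  [ -1   2   0  -3  |   9 ]
  [  0   0   1   0  |   2 ]
R1 <=> R3
  [ -1   2   0  -3  |   9 ]
  [  0  -1   0   0  |   2 ]
  [  0   1  -1   1  |  -8 ]
  [  0   0   1   0  |   2 ]
R1 -> -1·R1
  [ 1  -2   0  3  |  -9 ]
  [ 0  -1   0  0  |   2 ]
  [ 0   1  -1  1  |  -8 ]
  [ 0   0   1  0  |   2 ]
R2 -> -1·R2
  [ 1  -2   0  3  |  -9 ]
  [ 0   1   0  0  |  -2 ]
  [ 0   1  -1  1  |  -8 ]
  [ 0   0   1  0  |   2 ]
R3 -> R3 − R2
  [ 1  -2   0  3  |  -9 ]
  [ 0   1   0  0  |  -2 ]
  [ 0   0  -1  1  |  -6 ]
  [ 0   0   1  0  |   2 ]
R3 -> -1·R3
  [ 1  -2  0   3  |  -9 ]
  [ 0   1  0   0  |  -2 ]
  [ 0   0  1  -1  |   6 ]
  [ 0   0  1   0  |   2 ]
R4 -> R4 − R3
  [ 1  -2  0   3  |  -9 ]
  [ 0   1  0   0  |  -2 ]
  [ 0   0  1  -1  |   6 ]
  [ 0   0  0   1  |  -4 ]
R3 -> R3 + R4
  [ 1  -2  0  3  |  -9 ]
  [ 0   1  0  0  |  -2 ]
  [ 0   0  1  0  |   2 ]
  [ 0   0  0  1  |  -4 ]
R1 -> R1 − 3·R4
  [ 1  -2  0  0  |   3 ]
  [ 0   1  0  0  |  -2 ]
  [ 0   0  1  0  |   2 ]
  [ 0   0  0  1  |  -4 ]
R1 -> R1 + 2·R2
  [ 1  0  0  0  |  -1 ]
  [ 0  1  0  0  |  -2 ]
  [ 0  0  1  0  |   2 ]
  [ 0  0  0  1  |  -4 ]
Reading off the last column: p = -1, q = -2, r = 2, s = -4.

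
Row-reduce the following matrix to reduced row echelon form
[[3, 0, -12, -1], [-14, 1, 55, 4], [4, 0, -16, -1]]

r1 := 1/3·r1
  [   1  0   -4  -1/3 ]
  [ -14  1   55     4 ]
  [   4  0  -16    -1 ]
r2 := r2 + 14·r1
  [ 1  0   -4  -1/3 ]
  [ 0  1   -1  -2/3 ]
  [ 4  0  -16    -1 ]
r3 := r3 − 4·r1
  [ 1  0  -4  -1/3 ]
  [ 0  1  -1  -2/3 ]
  [ 0  0   0   1/3 ]
r3 := 3·r3
  [ 1  0  -4  -1/3 ]
  [ 0  1  -1  -2/3 ]
  [ 0  0   0     1 ]
r2 := r2 + 2/3·r3
  [ 1  0  -4  -1/3 ]
  [ 0  1  -1     0 ]
  [ 0  0   0     1 ]
r1 := r1 + 1/3·r3
  [ 1  0  -4  0 ]
  [ 0  1  -1  0 ]
  [ 0  0   0  1 ]

[[1, 0, -4, 0], [0, 1, -1, 0], [0, 0, 0, 1]]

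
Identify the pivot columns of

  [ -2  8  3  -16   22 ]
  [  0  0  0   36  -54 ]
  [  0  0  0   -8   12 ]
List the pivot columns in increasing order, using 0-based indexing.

0, 3

Multiply R1 by -1/2.
  [ 1  -4  -3/2   8  -11 ]
  [ 0   0     0  36  -54 ]
  [ 0   0     0  -8   12 ]
Multiply R2 by 1/36.
  [ 1  -4  -3/2   8   -11 ]
  [ 0   0     0   1  -3/2 ]
  [ 0   0     0  -8    12 ]
Add 8 times R2 to R3.
  [ 1  -4  -3/2  8   -11 ]
  [ 0   0     0  1  -3/2 ]
  [ 0   0     0  0     0 ]
Subtract 8 times R2 from R1.
  [ 1  -4  -3/2  0     1 ]
  [ 0   0     0  1  -3/2 ]
  [ 0   0     0  0     0 ]
Pivot columns are the columns containing a leading 1.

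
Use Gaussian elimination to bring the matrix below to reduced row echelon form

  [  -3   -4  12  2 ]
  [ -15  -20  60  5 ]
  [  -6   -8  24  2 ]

[[1, 4/3, -4, 0], [0, 0, 0, 1], [0, 0, 0, 0]]

R1 -> -1/3·R1
  [   1  4/3  -4  -2/3 ]
  [ -15  -20  60     5 ]
  [  -6   -8  24     2 ]
R2 -> R2 + 15·R1
  [  1  4/3  -4  -2/3 ]
  [  0    0   0    -5 ]
  [ -6   -8  24     2 ]
R3 -> R3 + 6·R1
  [ 1  4/3  -4  -2/3 ]
  [ 0    0   0    -5 ]
  [ 0    0   0    -2 ]
R2 -> -1/5·R2
  [ 1  4/3  -4  -2/3 ]
  [ 0    0   0     1 ]
  [ 0    0   0    -2 ]
R3 -> R3 + 2·R2
  [ 1  4/3  -4  -2/3 ]
  [ 0    0   0     1 ]
  [ 0    0   0     0 ]
R1 -> R1 + 2/3·R2
  [ 1  4/3  -4  0 ]
  [ 0    0   0  1 ]
  [ 0    0   0  0 ]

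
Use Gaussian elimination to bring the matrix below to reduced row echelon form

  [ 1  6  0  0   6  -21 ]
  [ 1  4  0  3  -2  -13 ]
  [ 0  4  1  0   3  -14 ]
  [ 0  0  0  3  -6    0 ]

ρ2 := ρ2 − ρ1
  [ 1   6  0  0   6  -21 ]
  [ 0  -2  0  3  -8    8 ]
  [ 0   4  1  0   3  -14 ]
  [ 0   0  0  3  -6    0 ]
ρ2 := -1/2·ρ2
  [ 1  6  0     0   6  -21 ]
  [ 0  1  0  -3/2   4   -4 ]
  [ 0  4  1     0   3  -14 ]
  [ 0  0  0     3  -6    0 ]
ρ3 := ρ3 − 4·ρ2
  [ 1  6  0     0    6  -21 ]
  [ 0  1  0  -3/2    4   -4 ]
  [ 0  0  1     6  -13    2 ]
  [ 0  0  0     3   -6    0 ]
ρ4 := 1/3·ρ4
  [ 1  6  0     0    6  -21 ]
  [ 0  1  0  -3/2    4   -4 ]
  [ 0  0  1     6  -13    2 ]
  [ 0  0  0     1   -2    0 ]
ρ3 := ρ3 − 6·ρ4
  [ 1  6  0     0   6  -21 ]
  [ 0  1  0  -3/2   4   -4 ]
  [ 0  0  1     0  -1    2 ]
  [ 0  0  0     1  -2    0 ]
ρ2 := ρ2 + 3/2·ρ4
  [ 1  6  0  0   6  -21 ]
  [ 0  1  0  0   1   -4 ]
  [ 0  0  1  0  -1    2 ]
  [ 0  0  0  1  -2    0 ]
ρ1 := ρ1 − 6·ρ2
  [ 1  0  0  0   0   3 ]
  [ 0  1  0  0   1  -4 ]
  [ 0  0  1  0  -1   2 ]
  [ 0  0  0  1  -2   0 ]

[[1, 0, 0, 0, 0, 3], [0, 1, 0, 0, 1, -4], [0, 0, 1, 0, -1, 2], [0, 0, 0, 1, -2, 0]]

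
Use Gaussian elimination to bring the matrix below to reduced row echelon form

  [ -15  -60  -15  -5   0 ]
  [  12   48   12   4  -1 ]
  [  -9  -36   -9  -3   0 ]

[[1, 4, 1, 1/3, 0], [0, 0, 0, 0, 1], [0, 0, 0, 0, 0]]

r1 -> -1/15·r1
  [  1    4   1  1/3   0 ]
  [ 12   48  12    4  -1 ]
  [ -9  -36  -9   -3   0 ]
r2 -> r2 − 12·r1
  [  1    4   1  1/3   0 ]
  [  0    0   0    0  -1 ]
  [ -9  -36  -9   -3   0 ]
r3 -> r3 + 9·r1
  [ 1  4  1  1/3   0 ]
  [ 0  0  0    0  -1 ]
  [ 0  0  0    0   0 ]
r2 -> -1·r2
  [ 1  4  1  1/3  0 ]
  [ 0  0  0    0  1 ]
  [ 0  0  0    0  0 ]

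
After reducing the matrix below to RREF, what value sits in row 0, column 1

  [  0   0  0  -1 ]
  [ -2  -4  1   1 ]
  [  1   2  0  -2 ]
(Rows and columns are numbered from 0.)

2

r1 ↔ r2
r1 := -1/2·r1
r3 := r3 − r1
r2 ↔ r3
r2 := 2·r2
r3 := -1·r3
r2 := r2 + 3·r3
r1 := r1 + 1/2·r3
r1 := r1 + 1/2·r2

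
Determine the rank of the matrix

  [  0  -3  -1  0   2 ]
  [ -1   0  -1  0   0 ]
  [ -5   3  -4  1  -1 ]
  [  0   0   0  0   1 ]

rank = 4

R1 ↔ R2
R1 -> -1·R1
R3 -> R3 + 5·R1
R2 -> -1/3·R2
R3 -> R3 − 3·R2
R3 -> R3 − R4
R2 -> R2 + 2/3·R4
The reduced form has 4 nonzero rows.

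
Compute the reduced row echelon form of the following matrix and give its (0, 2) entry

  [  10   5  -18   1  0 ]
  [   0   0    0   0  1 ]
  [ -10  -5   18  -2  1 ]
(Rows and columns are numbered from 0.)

-9/5

R1 → 1/10·R1
  [   1  1/2  -9/5  1/10  0 ]
  [   0    0     0     0  1 ]
  [ -10   -5    18    -2  1 ]
R3 → R3 + 10·R1
  [ 1  1/2  -9/5  1/10  0 ]
  [ 0    0     0     0  1 ]
  [ 0    0     0    -1  1 ]
R2 <=> R3
  [ 1  1/2  -9/5  1/10  0 ]
  [ 0    0     0    -1  1 ]
  [ 0    0     0     0  1 ]
R2 → -1·R2
  [ 1  1/2  -9/5  1/10   0 ]
  [ 0    0     0     1  -1 ]
  [ 0    0     0     0   1 ]
R2 → R2 + R3
  [ 1  1/2  -9/5  1/10  0 ]
  [ 0    0     0     1  0 ]
  [ 0    0     0     0  1 ]
R1 → R1 − 1/10·R2
  [ 1  1/2  -9/5  0  0 ]
  [ 0    0     0  1  0 ]
  [ 0    0     0  0  1 ]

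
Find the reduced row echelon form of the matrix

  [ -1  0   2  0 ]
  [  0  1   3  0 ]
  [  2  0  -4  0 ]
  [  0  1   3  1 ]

R1 -> -1·R1
  [ 1  0  -2  0 ]
  [ 0  1   3  0 ]
  [ 2  0  -4  0 ]
  [ 0  1   3  1 ]
R3 -> R3 − 2·R1
  [ 1  0  -2  0 ]
  [ 0  1   3  0 ]
  [ 0  0   0  0 ]
  [ 0  1   3  1 ]
R4 -> R4 − R2
  [ 1  0  -2  0 ]
  [ 0  1   3  0 ]
  [ 0  0   0  0 ]
  [ 0  0   0  1 ]
R3 <=> R4
  [ 1  0  -2  0 ]
  [ 0  1   3  0 ]
  [ 0  0   0  1 ]
  [ 0  0   0  0 ]

[[1, 0, -2, 0], [0, 1, 3, 0], [0, 0, 0, 1], [0, 0, 0, 0]]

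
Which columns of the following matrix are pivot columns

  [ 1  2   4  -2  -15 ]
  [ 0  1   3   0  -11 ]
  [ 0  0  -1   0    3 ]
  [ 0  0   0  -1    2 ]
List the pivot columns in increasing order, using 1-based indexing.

R3 -> -1·R3
  [ 1  2  4  -2  -15 ]
  [ 0  1  3   0  -11 ]
  [ 0  0  1   0   -3 ]
  [ 0  0  0  -1    2 ]
R4 -> -1·R4
  [ 1  2  4  -2  -15 ]
  [ 0  1  3   0  -11 ]
  [ 0  0  1   0   -3 ]
  [ 0  0  0   1   -2 ]
R1 -> R1 + 2·R4
  [ 1  2  4  0  -19 ]
  [ 0  1  3  0  -11 ]
  [ 0  0  1  0   -3 ]
  [ 0  0  0  1   -2 ]
R2 -> R2 − 3·R3
  [ 1  2  4  0  -19 ]
  [ 0  1  0  0   -2 ]
  [ 0  0  1  0   -3 ]
  [ 0  0  0  1   -2 ]
R1 -> R1 − 4·R3
  [ 1  2  0  0  -7 ]
  [ 0  1  0  0  -2 ]
  [ 0  0  1  0  -3 ]
  [ 0  0  0  1  -2 ]
R1 -> R1 − 2·R2
  [ 1  0  0  0  -3 ]
  [ 0  1  0  0  -2 ]
  [ 0  0  1  0  -3 ]
  [ 0  0  0  1  -2 ]
Pivot columns are the columns containing a leading 1.

1, 2, 3, 4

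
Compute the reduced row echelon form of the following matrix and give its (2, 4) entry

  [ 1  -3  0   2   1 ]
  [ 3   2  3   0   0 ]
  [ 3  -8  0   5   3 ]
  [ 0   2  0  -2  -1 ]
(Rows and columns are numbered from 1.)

Subtract 3 times R1 from R2.
  [ 1  -3  0   2   1 ]
  [ 0  11  3  -6  -3 ]
  [ 3  -8  0   5   3 ]
  [ 0   2  0  -2  -1 ]
Subtract 3 times R1 from R3.
  [ 1  -3  0   2   1 ]
  [ 0  11  3  -6  -3 ]
  [ 0   1  0  -1   0 ]
  [ 0   2  0  -2  -1 ]
Multiply R2 by 1/11.
  [ 1  -3     0      2      1 ]
  [ 0   1  3/11  -6/11  -3/11 ]
  [ 0   1     0     -1      0 ]
  [ 0   2     0     -2     -1 ]
Subtract R2 from R3.
  [ 1  -3      0      2      1 ]
  [ 0   1   3/11  -6/11  -3/11 ]
  [ 0   0  -3/11  -5/11   3/11 ]
  [ 0   2      0     -2     -1 ]
Subtract 2 times R2 from R4.
  [ 1  -3      0       2      1 ]
  [ 0   1   3/11   -6/11  -3/11 ]
  [ 0   0  -3/11   -5/11   3/11 ]
  [ 0   0  -6/11  -10/11  -5/11 ]
Multiply R3 by -11/3.
  [ 1  -3      0       2      1 ]
  [ 0   1   3/11   -6/11  -3/11 ]
  [ 0   0      1     5/3     -1 ]
  [ 0   0  -6/11  -10/11  -5/11 ]
Add 6/11 times R3 to R4.
  [ 1  -3     0      2      1 ]
  [ 0   1  3/11  -6/11  -3/11 ]
  [ 0   0     1    5/3     -1 ]
  [ 0   0     0      0     -1 ]
Multiply R4 by -1.
  [ 1  -3     0      2      1 ]
  [ 0   1  3/11  -6/11  -3/11 ]
  [ 0   0     1    5/3     -1 ]
  [ 0   0     0      0      1 ]
Add R4 to R3.
  [ 1  -3     0      2      1 ]
  [ 0   1  3/11  -6/11  -3/11 ]
  [ 0   0     1    5/3      0 ]
  [ 0   0     0      0      1 ]
Add 3/11 times R4 to R2.
  [ 1  -3     0      2  1 ]
  [ 0   1  3/11  -6/11  0 ]
  [ 0   0     1    5/3  0 ]
  [ 0   0     0      0  1 ]
Subtract R4 from R1.
  [ 1  -3     0      2  0 ]
  [ 0   1  3/11  -6/11  0 ]
  [ 0   0     1    5/3  0 ]
  [ 0   0     0      0  1 ]
Subtract 3/11 times R3 from R2.
  [ 1  -3  0    2  0 ]
  [ 0   1  0   -1  0 ]
  [ 0   0  1  5/3  0 ]
  [ 0   0  0    0  1 ]
Add 3 times R2 to R1.
  [ 1  0  0   -1  0 ]
  [ 0  1  0   -1  0 ]
  [ 0  0  1  5/3  0 ]
  [ 0  0  0    0  1 ]

-1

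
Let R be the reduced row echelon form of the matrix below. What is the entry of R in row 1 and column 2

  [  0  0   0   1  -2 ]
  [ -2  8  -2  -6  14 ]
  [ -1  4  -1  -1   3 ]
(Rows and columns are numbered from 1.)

R1 ↔ R2
  [ -2  8  -2  -6  14 ]
  [  0  0   0   1  -2 ]
  [ -1  4  -1  -1   3 ]
R1 ← -1/2·R1
  [  1  -4   1   3  -7 ]
  [  0   0   0   1  -2 ]
  [ -1   4  -1  -1   3 ]
R3 ← R3 + R1
  [ 1  -4  1  3  -7 ]
  [ 0   0  0  1  -2 ]
  [ 0   0  0  2  -4 ]
R3 ← R3 − 2·R2
  [ 1  -4  1  3  -7 ]
  [ 0   0  0  1  -2 ]
  [ 0   0  0  0   0 ]
R1 ← R1 − 3·R2
  [ 1  -4  1  0  -1 ]
  [ 0   0  0  1  -2 ]
  [ 0   0  0  0   0 ]

-4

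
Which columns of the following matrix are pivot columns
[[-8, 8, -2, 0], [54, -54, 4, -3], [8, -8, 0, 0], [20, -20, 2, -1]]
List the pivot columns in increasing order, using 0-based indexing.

Multiply R1 by -1/8.
  [  1   -1  1/4   0 ]
  [ 54  -54    4  -3 ]
  [  8   -8    0   0 ]
  [ 20  -20    2  -1 ]
Subtract 54 times R1 from R2.
  [  1   -1    1/4   0 ]
  [  0    0  -19/2  -3 ]
  [  8   -8      0   0 ]
  [ 20  -20      2  -1 ]
Subtract 8 times R1 from R3.
  [  1   -1    1/4   0 ]
  [  0    0  -19/2  -3 ]
  [  0    0     -2   0 ]
  [ 20  -20      2  -1 ]
Subtract 20 times R1 from R4.
  [ 1  -1    1/4   0 ]
  [ 0   0  -19/2  -3 ]
  [ 0   0     -2   0 ]
  [ 0   0     -3  -1 ]
Multiply R2 by -2/19.
  [ 1  -1  1/4     0 ]
  [ 0   0    1  6/19 ]
  [ 0   0   -2     0 ]
  [ 0   0   -3    -1 ]
Add 2 times R2 to R3.
  [ 1  -1  1/4      0 ]
  [ 0   0    1   6/19 ]
  [ 0   0    0  12/19 ]
  [ 0   0   -3     -1 ]
Add 3 times R2 to R4.
  [ 1  -1  1/4      0 ]
  [ 0   0    1   6/19 ]
  [ 0   0    0  12/19 ]
  [ 0   0    0  -1/19 ]
Multiply R3 by 19/12.
  [ 1  -1  1/4      0 ]
  [ 0   0    1   6/19 ]
  [ 0   0    0      1 ]
  [ 0   0    0  -1/19 ]
Add 1/19 times R3 to R4.
  [ 1  -1  1/4     0 ]
  [ 0   0    1  6/19 ]
  [ 0   0    0     1 ]
  [ 0   0    0     0 ]
Subtract 6/19 times R3 from R2.
  [ 1  -1  1/4  0 ]
  [ 0   0    1  0 ]
  [ 0   0    0  1 ]
  [ 0   0    0  0 ]
Subtract 1/4 times R2 from R1.
  [ 1  -1  0  0 ]
  [ 0   0  1  0 ]
  [ 0   0  0  1 ]
  [ 0   0  0  0 ]
Pivot columns are the columns containing a leading 1.

0, 2, 3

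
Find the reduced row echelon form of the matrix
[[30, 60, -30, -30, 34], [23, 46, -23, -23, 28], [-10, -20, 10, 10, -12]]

Multiply ρ1 by 1/30.
  [   1    2   -1   -1  17/15 ]
  [  23   46  -23  -23     28 ]
  [ -10  -20   10   10    -12 ]
Subtract 23 times ρ1 from ρ2.
  [   1    2  -1  -1  17/15 ]
  [   0    0   0   0  29/15 ]
  [ -10  -20  10  10    -12 ]
Add 10 times ρ1 to ρ3.
  [ 1  2  -1  -1  17/15 ]
  [ 0  0   0   0  29/15 ]
  [ 0  0   0   0   -2/3 ]
Multiply ρ2 by 15/29.
  [ 1  2  -1  -1  17/15 ]
  [ 0  0   0   0      1 ]
  [ 0  0   0   0   -2/3 ]
Add 2/3 times ρ2 to ρ3.
  [ 1  2  -1  -1  17/15 ]
  [ 0  0   0   0      1 ]
  [ 0  0   0   0      0 ]
Subtract 17/15 times ρ2 from ρ1.
  [ 1  2  -1  -1  0 ]
  [ 0  0   0   0  1 ]
  [ 0  0   0   0  0 ]

[[1, 2, -1, -1, 0], [0, 0, 0, 0, 1], [0, 0, 0, 0, 0]]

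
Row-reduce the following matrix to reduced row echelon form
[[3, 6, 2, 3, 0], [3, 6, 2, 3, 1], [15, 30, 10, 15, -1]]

[[1, 2, 2/3, 1, 0], [0, 0, 0, 0, 1], [0, 0, 0, 0, 0]]

ρ1 -> 1/3·ρ1
  [  1   2  2/3   1   0 ]
  [  3   6    2   3   1 ]
  [ 15  30   10  15  -1 ]
ρ2 -> ρ2 − 3·ρ1
  [  1   2  2/3   1   0 ]
  [  0   0    0   0   1 ]
  [ 15  30   10  15  -1 ]
ρ3 -> ρ3 − 15·ρ1
  [ 1  2  2/3  1   0 ]
  [ 0  0    0  0   1 ]
  [ 0  0    0  0  -1 ]
ρ3 -> ρ3 + ρ2
  [ 1  2  2/3  1  0 ]
  [ 0  0    0  0  1 ]
  [ 0  0    0  0  0 ]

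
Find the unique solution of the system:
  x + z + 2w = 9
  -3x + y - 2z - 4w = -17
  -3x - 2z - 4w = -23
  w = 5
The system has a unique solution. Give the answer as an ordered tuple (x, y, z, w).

(5, 6, -6, 5)

Form the augmented matrix and row-reduce:
  [  1  0   1   2  |    9 ]
  [ -3  1  -2  -4  |  -17 ]
  [ -3  0  -2  -4  |  -23 ]
  [  0  0   0   1  |    5 ]
Add 3 times R1 to R2.
  [  1  0   1   2  |    9 ]
  [  0  1   1   2  |   10 ]
  [ -3  0  -2  -4  |  -23 ]
  [  0  0   0   1  |    5 ]
Add 3 times R1 to R3.
  [ 1  0  1  2  |   9 ]
  [ 0  1  1  2  |  10 ]
  [ 0  0  1  2  |   4 ]
  [ 0  0  0  1  |   5 ]
Subtract 2 times R4 from R3.
  [ 1  0  1  2  |   9 ]
  [ 0  1  1  2  |  10 ]
  [ 0  0  1  0  |  -6 ]
  [ 0  0  0  1  |   5 ]
Subtract 2 times R4 from R2.
  [ 1  0  1  2  |   9 ]
  [ 0  1  1  0  |   0 ]
  [ 0  0  1  0  |  -6 ]
  [ 0  0  0  1  |   5 ]
Subtract 2 times R4 from R1.
  [ 1  0  1  0  |  -1 ]
  [ 0  1  1  0  |   0 ]
  [ 0  0  1  0  |  -6 ]
  [ 0  0  0  1  |   5 ]
Subtract R3 from R2.
  [ 1  0  1  0  |  -1 ]
  [ 0  1  0  0  |   6 ]
  [ 0  0  1  0  |  -6 ]
  [ 0  0  0  1  |   5 ]
Subtract R3 from R1.
  [ 1  0  0  0  |   5 ]
  [ 0  1  0  0  |   6 ]
  [ 0  0  1  0  |  -6 ]
  [ 0  0  0  1  |   5 ]
Reading off the last column: x = 5, y = 6, z = -6, w = 5.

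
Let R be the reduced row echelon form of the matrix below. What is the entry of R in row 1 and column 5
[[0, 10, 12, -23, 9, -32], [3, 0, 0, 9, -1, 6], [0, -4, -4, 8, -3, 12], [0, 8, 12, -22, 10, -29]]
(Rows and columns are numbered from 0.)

R1 <=> R2
  [ 3   0   0    9  -1    6 ]
  [ 0  10  12  -23   9  -32 ]
  [ 0  -4  -4    8  -3   12 ]
  [ 0   8  12  -22  10  -29 ]
R1 := 1/3·R1
  [ 1   0   0    3  -1/3    2 ]
  [ 0  10  12  -23     9  -32 ]
  [ 0  -4  -4    8    -3   12 ]
  [ 0   8  12  -22    10  -29 ]
R2 := 1/10·R2
  [ 1   0    0       3  -1/3      2 ]
  [ 0   1  6/5  -23/10  9/10  -16/5 ]
  [ 0  -4   -4       8    -3     12 ]
  [ 0   8   12     -22    10    -29 ]
R3 := R3 + 4·R2
  [ 1  0    0       3  -1/3      2 ]
  [ 0  1  6/5  -23/10  9/10  -16/5 ]
  [ 0  0  4/5    -6/5   3/5   -4/5 ]
  [ 0  8   12     -22    10    -29 ]
R4 := R4 − 8·R2
  [ 1  0     0       3  -1/3      2 ]
  [ 0  1   6/5  -23/10  9/10  -16/5 ]
  [ 0  0   4/5    -6/5   3/5   -4/5 ]
  [ 0  0  12/5   -18/5  14/5  -17/5 ]
R3 := 5/4·R3
  [ 1  0     0       3  -1/3      2 ]
  [ 0  1   6/5  -23/10  9/10  -16/5 ]
  [ 0  0     1    -3/2   3/4     -1 ]
  [ 0  0  12/5   -18/5  14/5  -17/5 ]
R4 := R4 − 12/5·R3
  [ 1  0    0       3  -1/3      2 ]
  [ 0  1  6/5  -23/10  9/10  -16/5 ]
  [ 0  0    1    -3/2   3/4     -1 ]
  [ 0  0    0       0     1     -1 ]
R3 := R3 − 3/4·R4
  [ 1  0    0       3  -1/3      2 ]
  [ 0  1  6/5  -23/10  9/10  -16/5 ]
  [ 0  0    1    -3/2     0   -1/4 ]
  [ 0  0    0       0     1     -1 ]
R2 := R2 − 9/10·R4
  [ 1  0    0       3  -1/3       2 ]
  [ 0  1  6/5  -23/10     0  -23/10 ]
  [ 0  0    1    -3/2     0    -1/4 ]
  [ 0  0    0       0     1      -1 ]
R1 := R1 + 1/3·R4
  [ 1  0    0       3  0     5/3 ]
  [ 0  1  6/5  -23/10  0  -23/10 ]
  [ 0  0    1    -3/2  0    -1/4 ]
  [ 0  0    0       0  1      -1 ]
R2 := R2 − 6/5·R3
  [ 1  0  0     3  0   5/3 ]
  [ 0  1  0  -1/2  0    -2 ]
  [ 0  0  1  -3/2  0  -1/4 ]
  [ 0  0  0     0  1    -1 ]

-2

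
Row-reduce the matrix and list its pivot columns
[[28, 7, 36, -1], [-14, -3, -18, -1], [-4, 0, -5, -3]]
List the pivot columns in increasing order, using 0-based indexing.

0, 1, 2

ρ1 := 1/28·ρ1
ρ2 := ρ2 + 14·ρ1
ρ3 := ρ3 + 4·ρ1
ρ2 := 2·ρ2
ρ3 := ρ3 − ρ2
ρ3 := 7·ρ3
ρ1 := ρ1 − 9/7·ρ3
ρ1 := ρ1 − 1/4·ρ2
Pivot columns are the columns containing a leading 1.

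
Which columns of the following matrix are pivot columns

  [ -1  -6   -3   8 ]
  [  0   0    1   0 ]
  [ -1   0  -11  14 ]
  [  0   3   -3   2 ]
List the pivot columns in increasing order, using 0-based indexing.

0, 1, 2, 3

r1 ← -1·r1
  [  1  6    3  -8 ]
  [  0  0    1   0 ]
  [ -1  0  -11  14 ]
  [  0  3   -3   2 ]
r3 ← r3 + r1
  [ 1  6   3  -8 ]
  [ 0  0   1   0 ]
  [ 0  6  -8   6 ]
  [ 0  3  -3   2 ]
r2 <=> r3
  [ 1  6   3  -8 ]
  [ 0  6  -8   6 ]
  [ 0  0   1   0 ]
  [ 0  3  -3   2 ]
r2 ← 1/6·r2
  [ 1  6     3  -8 ]
  [ 0  1  -4/3   1 ]
  [ 0  0     1   0 ]
  [ 0  3    -3   2 ]
r4 ← r4 − 3·r2
  [ 1  6     3  -8 ]
  [ 0  1  -4/3   1 ]
  [ 0  0     1   0 ]
  [ 0  0     1  -1 ]
r4 ← r4 − r3
  [ 1  6     3  -8 ]
  [ 0  1  -4/3   1 ]
  [ 0  0     1   0 ]
  [ 0  0     0  -1 ]
r4 ← -1·r4
  [ 1  6     3  -8 ]
  [ 0  1  -4/3   1 ]
  [ 0  0     1   0 ]
  [ 0  0     0   1 ]
r2 ← r2 − r4
  [ 1  6     3  -8 ]
  [ 0  1  -4/3   0 ]
  [ 0  0     1   0 ]
  [ 0  0     0   1 ]
r1 ← r1 + 8·r4
  [ 1  6     3  0 ]
  [ 0  1  -4/3  0 ]
  [ 0  0     1  0 ]
  [ 0  0     0  1 ]
r2 ← r2 + 4/3·r3
  [ 1  6  3  0 ]
  [ 0  1  0  0 ]
  [ 0  0  1  0 ]
  [ 0  0  0  1 ]
r1 ← r1 − 3·r3
  [ 1  6  0  0 ]
  [ 0  1  0  0 ]
  [ 0  0  1  0 ]
  [ 0  0  0  1 ]
r1 ← r1 − 6·r2
  [ 1  0  0  0 ]
  [ 0  1  0  0 ]
  [ 0  0  1  0 ]
  [ 0  0  0  1 ]
Pivot columns are the columns containing a leading 1.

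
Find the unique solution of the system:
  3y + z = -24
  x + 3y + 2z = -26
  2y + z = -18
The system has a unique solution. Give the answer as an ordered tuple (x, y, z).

(4, -6, -6)

Form the augmented matrix and row-reduce:
  [ 0  3  1  |  -24 ]
  [ 1  3  2  |  -26 ]
  [ 0  2  1  |  -18 ]
R1 <=> R2
  [ 1  3  2  |  -26 ]
  [ 0  3  1  |  -24 ]
  [ 0  2  1  |  -18 ]
R2 ← 1/3·R2
  [ 1  3    2  |  -26 ]
  [ 0  1  1/3  |   -8 ]
  [ 0  2    1  |  -18 ]
R3 ← R3 − 2·R2
  [ 1  3    2  |  -26 ]
  [ 0  1  1/3  |   -8 ]
  [ 0  0  1/3  |   -2 ]
R3 ← 3·R3
  [ 1  3    2  |  -26 ]
  [ 0  1  1/3  |   -8 ]
  [ 0  0    1  |   -6 ]
R2 ← R2 − 1/3·R3
  [ 1  3  2  |  -26 ]
  [ 0  1  0  |   -6 ]
  [ 0  0  1  |   -6 ]
R1 ← R1 − 2·R3
  [ 1  3  0  |  -14 ]
  [ 0  1  0  |   -6 ]
  [ 0  0  1  |   -6 ]
R1 ← R1 − 3·R2
  [ 1  0  0  |   4 ]
  [ 0  1  0  |  -6 ]
  [ 0  0  1  |  -6 ]
Reading off the last column: x = 4, y = -6, z = -6.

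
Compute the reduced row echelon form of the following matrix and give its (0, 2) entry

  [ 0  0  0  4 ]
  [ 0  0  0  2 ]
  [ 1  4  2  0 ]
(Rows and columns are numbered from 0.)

2

R1 <=> R3
R2 := 1/2·R2
R3 := R3 − 4·R2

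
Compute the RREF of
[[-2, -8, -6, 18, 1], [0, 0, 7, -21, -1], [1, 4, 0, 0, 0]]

Multiply R1 by -1/2.
  [ 1  4  3   -9  -1/2 ]
  [ 0  0  7  -21    -1 ]
  [ 1  4  0    0     0 ]
Subtract R1 from R3.
  [ 1  4   3   -9  -1/2 ]
  [ 0  0   7  -21    -1 ]
  [ 0  0  -3    9   1/2 ]
Multiply R2 by 1/7.
  [ 1  4   3  -9  -1/2 ]
  [ 0  0   1  -3  -1/7 ]
  [ 0  0  -3   9   1/2 ]
Add 3 times R2 to R3.
  [ 1  4  3  -9  -1/2 ]
  [ 0  0  1  -3  -1/7 ]
  [ 0  0  0   0  1/14 ]
Multiply R3 by 14.
  [ 1  4  3  -9  -1/2 ]
  [ 0  0  1  -3  -1/7 ]
  [ 0  0  0   0     1 ]
Add 1/7 times R3 to R2.
  [ 1  4  3  -9  -1/2 ]
  [ 0  0  1  -3     0 ]
  [ 0  0  0   0     1 ]
Add 1/2 times R3 to R1.
  [ 1  4  3  -9  0 ]
  [ 0  0  1  -3  0 ]
  [ 0  0  0   0  1 ]
Subtract 3 times R2 from R1.
  [ 1  4  0   0  0 ]
  [ 0  0  1  -3  0 ]
  [ 0  0  0   0  1 ]

[[1, 4, 0, 0, 0], [0, 0, 1, -3, 0], [0, 0, 0, 0, 1]]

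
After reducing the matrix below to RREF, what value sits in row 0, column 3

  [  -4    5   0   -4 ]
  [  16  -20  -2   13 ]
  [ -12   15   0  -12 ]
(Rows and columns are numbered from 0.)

1

R1 := -1/4·R1
R2 := R2 − 16·R1
R3 := R3 + 12·R1
R2 := -1/2·R2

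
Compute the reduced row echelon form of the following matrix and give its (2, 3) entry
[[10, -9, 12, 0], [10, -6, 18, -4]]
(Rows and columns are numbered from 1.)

r1 → 1/10·r1
  [  1  -9/10  6/5   0 ]
  [ 10     -6   18  -4 ]
r2 → r2 − 10·r1
  [ 1  -9/10  6/5   0 ]
  [ 0      3    6  -4 ]
r2 → 1/3·r2
  [ 1  -9/10  6/5     0 ]
  [ 0      1    2  -4/3 ]
r1 → r1 + 9/10·r2
  [ 1  0  3  -6/5 ]
  [ 0  1  2  -4/3 ]

2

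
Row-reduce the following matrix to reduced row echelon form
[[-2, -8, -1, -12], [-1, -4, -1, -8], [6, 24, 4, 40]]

ρ1 ← -1/2·ρ1
ρ2 ← ρ2 + ρ1
ρ3 ← ρ3 − 6·ρ1
ρ2 ← -2·ρ2
ρ3 ← ρ3 − ρ2
ρ1 ← ρ1 − 1/2·ρ2

[[1, 4, 0, 4], [0, 0, 1, 4], [0, 0, 0, 0]]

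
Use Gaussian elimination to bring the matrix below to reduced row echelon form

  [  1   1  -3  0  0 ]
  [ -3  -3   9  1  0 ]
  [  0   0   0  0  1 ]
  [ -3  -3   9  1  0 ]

[[1, 1, -3, 0, 0], [0, 0, 0, 1, 0], [0, 0, 0, 0, 1], [0, 0, 0, 0, 0]]

ρ2 -> ρ2 + 3·ρ1
  [  1   1  -3  0  0 ]
  [  0   0   0  1  0 ]
  [  0   0   0  0  1 ]
  [ -3  -3   9  1  0 ]
ρ4 -> ρ4 + 3·ρ1
  [ 1  1  -3  0  0 ]
  [ 0  0   0  1  0 ]
  [ 0  0   0  0  1 ]
  [ 0  0   0  1  0 ]
ρ4 -> ρ4 − ρ2
  [ 1  1  -3  0  0 ]
  [ 0  0   0  1  0 ]
  [ 0  0   0  0  1 ]
  [ 0  0   0  0  0 ]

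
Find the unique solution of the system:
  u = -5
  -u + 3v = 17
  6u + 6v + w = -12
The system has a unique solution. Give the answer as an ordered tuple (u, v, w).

Form the augmented matrix and row-reduce:
  [  1  0  0  |   -5 ]
  [ -1  3  0  |   17 ]
  [  6  6  1  |  -12 ]
r2 → r2 + r1
  [ 1  0  0  |   -5 ]
  [ 0  3  0  |   12 ]
  [ 6  6  1  |  -12 ]
r3 → r3 − 6·r1
  [ 1  0  0  |  -5 ]
  [ 0  3  0  |  12 ]
  [ 0  6  1  |  18 ]
r2 → 1/3·r2
  [ 1  0  0  |  -5 ]
  [ 0  1  0  |   4 ]
  [ 0  6  1  |  18 ]
r3 → r3 − 6·r2
  [ 1  0  0  |  -5 ]
  [ 0  1  0  |   4 ]
  [ 0  0  1  |  -6 ]
Reading off the last column: u = -5, v = 4, w = -6.

(-5, 4, -6)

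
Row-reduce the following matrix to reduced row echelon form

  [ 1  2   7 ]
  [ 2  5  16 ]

[[1, 0, 3], [0, 1, 2]]

Subtract 2 times r1 from r2.
  [ 1  2  7 ]
  [ 0  1  2 ]
Subtract 2 times r2 from r1.
  [ 1  0  3 ]
  [ 0  1  2 ]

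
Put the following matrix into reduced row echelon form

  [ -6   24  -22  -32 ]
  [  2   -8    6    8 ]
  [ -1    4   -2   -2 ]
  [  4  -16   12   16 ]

R1 -> -1/6·R1
  [  1   -4  11/3  16/3 ]
  [  2   -8     6     8 ]
  [ -1    4    -2    -2 ]
  [  4  -16    12    16 ]
R2 -> R2 − 2·R1
  [  1   -4  11/3  16/3 ]
  [  0    0  -4/3  -8/3 ]
  [ -1    4    -2    -2 ]
  [  4  -16    12    16 ]
R3 -> R3 + R1
  [ 1   -4  11/3  16/3 ]
  [ 0    0  -4/3  -8/3 ]
  [ 0    0   5/3  10/3 ]
  [ 4  -16    12    16 ]
R4 -> R4 − 4·R1
  [ 1  -4  11/3   16/3 ]
  [ 0   0  -4/3   -8/3 ]
  [ 0   0   5/3   10/3 ]
  [ 0   0  -8/3  -16/3 ]
R2 -> -3/4·R2
  [ 1  -4  11/3   16/3 ]
  [ 0   0     1      2 ]
  [ 0   0   5/3   10/3 ]
  [ 0   0  -8/3  -16/3 ]
R3 -> R3 − 5/3·R2
  [ 1  -4  11/3   16/3 ]
  [ 0   0     1      2 ]
  [ 0   0     0      0 ]
  [ 0   0  -8/3  -16/3 ]
R4 -> R4 + 8/3·R2
  [ 1  -4  11/3  16/3 ]
  [ 0   0     1     2 ]
  [ 0   0     0     0 ]
  [ 0   0     0     0 ]
R1 -> R1 − 11/3·R2
  [ 1  -4  0  -2 ]
  [ 0   0  1   2 ]
  [ 0   0  0   0 ]
  [ 0   0  0   0 ]

[[1, -4, 0, -2], [0, 0, 1, 2], [0, 0, 0, 0], [0, 0, 0, 0]]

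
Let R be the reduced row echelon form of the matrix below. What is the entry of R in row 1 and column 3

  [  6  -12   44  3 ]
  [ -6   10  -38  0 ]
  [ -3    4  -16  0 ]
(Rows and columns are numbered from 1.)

Multiply ρ1 by 1/6.
  [  1  -2  22/3  1/2 ]
  [ -6  10   -38    0 ]
  [ -3   4   -16    0 ]
Add 6 times ρ1 to ρ2.
  [  1  -2  22/3  1/2 ]
  [  0  -2     6    3 ]
  [ -3   4   -16    0 ]
Add 3 times ρ1 to ρ3.
  [ 1  -2  22/3  1/2 ]
  [ 0  -2     6    3 ]
  [ 0  -2     6  3/2 ]
Multiply ρ2 by -1/2.
  [ 1  -2  22/3   1/2 ]
  [ 0   1    -3  -3/2 ]
  [ 0  -2     6   3/2 ]
Add 2 times ρ2 to ρ3.
  [ 1  -2  22/3   1/2 ]
  [ 0   1    -3  -3/2 ]
  [ 0   0     0  -3/2 ]
Multiply ρ3 by -2/3.
  [ 1  -2  22/3   1/2 ]
  [ 0   1    -3  -3/2 ]
  [ 0   0     0     1 ]
Add 3/2 times ρ3 to ρ2.
  [ 1  -2  22/3  1/2 ]
  [ 0   1    -3    0 ]
  [ 0   0     0    1 ]
Subtract 1/2 times ρ3 from ρ1.
  [ 1  -2  22/3  0 ]
  [ 0   1    -3  0 ]
  [ 0   0     0  1 ]
Add 2 times ρ2 to ρ1.
  [ 1  0  4/3  0 ]
  [ 0  1   -3  0 ]
  [ 0  0    0  1 ]

4/3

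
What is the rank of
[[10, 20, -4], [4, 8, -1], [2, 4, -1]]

rank = 2

ρ1 ← 1/10·ρ1
  [ 1  2  -2/5 ]
  [ 4  8    -1 ]
  [ 2  4    -1 ]
ρ2 ← ρ2 − 4·ρ1
  [ 1  2  -2/5 ]
  [ 0  0   3/5 ]
  [ 2  4    -1 ]
ρ3 ← ρ3 − 2·ρ1
  [ 1  2  -2/5 ]
  [ 0  0   3/5 ]
  [ 0  0  -1/5 ]
ρ2 ← 5/3·ρ2
  [ 1  2  -2/5 ]
  [ 0  0     1 ]
  [ 0  0  -1/5 ]
ρ3 ← ρ3 + 1/5·ρ2
  [ 1  2  -2/5 ]
  [ 0  0     1 ]
  [ 0  0     0 ]
ρ1 ← ρ1 + 2/5·ρ2
  [ 1  2  0 ]
  [ 0  0  1 ]
  [ 0  0  0 ]
The reduced form has 2 nonzero rows.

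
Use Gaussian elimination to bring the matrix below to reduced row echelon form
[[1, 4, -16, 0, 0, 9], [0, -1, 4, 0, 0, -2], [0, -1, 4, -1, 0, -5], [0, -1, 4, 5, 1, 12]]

R2 -> -1·R2
R3 -> R3 + R2
R4 -> R4 + R2
R3 -> -1·R3
R4 -> R4 − 5·R3
R1 -> R1 − 4·R2

[[1, 0, 0, 0, 0, 1], [0, 1, -4, 0, 0, 2], [0, 0, 0, 1, 0, 3], [0, 0, 0, 0, 1, -1]]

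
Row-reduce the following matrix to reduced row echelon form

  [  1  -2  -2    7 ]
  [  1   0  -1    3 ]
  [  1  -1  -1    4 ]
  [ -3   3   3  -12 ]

[[1, 0, 0, 1], [0, 1, 0, -1], [0, 0, 1, -2], [0, 0, 0, 0]]

Subtract R1 from R2.
  [  1  -2  -2    7 ]
  [  0   2   1   -4 ]
  [  1  -1  -1    4 ]
  [ -3   3   3  -12 ]
Subtract R1 from R3.
  [  1  -2  -2    7 ]
  [  0   2   1   -4 ]
  [  0   1   1   -3 ]
  [ -3   3   3  -12 ]
Add 3 times R1 to R4.
  [ 1  -2  -2   7 ]
  [ 0   2   1  -4 ]
  [ 0   1   1  -3 ]
  [ 0  -3  -3   9 ]
Multiply R2 by 1/2.
  [ 1  -2   -2   7 ]
  [ 0   1  1/2  -2 ]
  [ 0   1    1  -3 ]
  [ 0  -3   -3   9 ]
Subtract R2 from R3.
  [ 1  -2   -2   7 ]
  [ 0   1  1/2  -2 ]
  [ 0   0  1/2  -1 ]
  [ 0  -3   -3   9 ]
Add 3 times R2 to R4.
  [ 1  -2    -2   7 ]
  [ 0   1   1/2  -2 ]
  [ 0   0   1/2  -1 ]
  [ 0   0  -3/2   3 ]
Multiply R3 by 2.
  [ 1  -2    -2   7 ]
  [ 0   1   1/2  -2 ]
  [ 0   0     1  -2 ]
  [ 0   0  -3/2   3 ]
Add 3/2 times R3 to R4.
  [ 1  -2   -2   7 ]
  [ 0   1  1/2  -2 ]
  [ 0   0    1  -2 ]
  [ 0   0    0   0 ]
Subtract 1/2 times R3 from R2.
  [ 1  -2  -2   7 ]
  [ 0   1   0  -1 ]
  [ 0   0   1  -2 ]
  [ 0   0   0   0 ]
Add 2 times R3 to R1.
  [ 1  -2  0   3 ]
  [ 0   1  0  -1 ]
  [ 0   0  1  -2 ]
  [ 0   0  0   0 ]
Add 2 times R2 to R1.
  [ 1  0  0   1 ]
  [ 0  1  0  -1 ]
  [ 0  0  1  -2 ]
  [ 0  0  0   0 ]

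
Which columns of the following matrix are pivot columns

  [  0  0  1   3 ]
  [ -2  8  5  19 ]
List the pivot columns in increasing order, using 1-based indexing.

1, 3

Swap r1 and r2.
  [ -2  8  5  19 ]
  [  0  0  1   3 ]
Multiply r1 by -1/2.
  [ 1  -4  -5/2  -19/2 ]
  [ 0   0     1      3 ]
Add 5/2 times r2 to r1.
  [ 1  -4  0  -2 ]
  [ 0   0  1   3 ]
Pivot columns are the columns containing a leading 1.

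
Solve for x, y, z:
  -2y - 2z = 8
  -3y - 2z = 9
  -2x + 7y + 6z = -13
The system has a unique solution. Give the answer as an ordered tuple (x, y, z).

(-6, -1, -3)

Form the augmented matrix and row-reduce:
  [  0  -2  -2  |    8 ]
  [  0  -3  -2  |    9 ]
  [ -2   7   6  |  -13 ]
Swap r1 and r3.
  [ -2   7   6  |  -13 ]
  [  0  -3  -2  |    9 ]
  [  0  -2  -2  |    8 ]
Multiply r1 by -1/2.
  [ 1  -7/2  -3  |  13/2 ]
  [ 0    -3  -2  |     9 ]
  [ 0    -2  -2  |     8 ]
Multiply r2 by -1/3.
  [ 1  -7/2   -3  |  13/2 ]
  [ 0     1  2/3  |    -3 ]
  [ 0    -2   -2  |     8 ]
Add 2 times r2 to r3.
  [ 1  -7/2    -3  |  13/2 ]
  [ 0     1   2/3  |    -3 ]
  [ 0     0  -2/3  |     2 ]
Multiply r3 by -3/2.
  [ 1  -7/2   -3  |  13/2 ]
  [ 0     1  2/3  |    -3 ]
  [ 0     0    1  |    -3 ]
Subtract 2/3 times r3 from r2.
  [ 1  -7/2  -3  |  13/2 ]
  [ 0     1   0  |    -1 ]
  [ 0     0   1  |    -3 ]
Add 3 times r3 to r1.
  [ 1  -7/2  0  |  -5/2 ]
  [ 0     1  0  |    -1 ]
  [ 0     0  1  |    -3 ]
Add 7/2 times r2 to r1.
  [ 1  0  0  |  -6 ]
  [ 0  1  0  |  -1 ]
  [ 0  0  1  |  -3 ]
Reading off the last column: x = -6, y = -1, z = -3.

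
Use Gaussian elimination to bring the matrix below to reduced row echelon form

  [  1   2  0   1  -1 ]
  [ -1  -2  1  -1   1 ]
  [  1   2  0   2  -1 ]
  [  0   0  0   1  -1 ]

[[1, 2, 0, 0, 0], [0, 0, 1, 0, 0], [0, 0, 0, 1, 0], [0, 0, 0, 0, 1]]

R2 -> R2 + R1
  [ 1  2  0  1  -1 ]
  [ 0  0  1  0   0 ]
  [ 1  2  0  2  -1 ]
  [ 0  0  0  1  -1 ]
R3 -> R3 − R1
  [ 1  2  0  1  -1 ]
  [ 0  0  1  0   0 ]
  [ 0  0  0  1   0 ]
  [ 0  0  0  1  -1 ]
R4 -> R4 − R3
  [ 1  2  0  1  -1 ]
  [ 0  0  1  0   0 ]
  [ 0  0  0  1   0 ]
  [ 0  0  0  0  -1 ]
R4 -> -1·R4
  [ 1  2  0  1  -1 ]
  [ 0  0  1  0   0 ]
  [ 0  0  0  1   0 ]
  [ 0  0  0  0   1 ]
R1 -> R1 + R4
  [ 1  2  0  1  0 ]
  [ 0  0  1  0  0 ]
  [ 0  0  0  1  0 ]
  [ 0  0  0  0  1 ]
R1 -> R1 − R3
  [ 1  2  0  0  0 ]
  [ 0  0  1  0  0 ]
  [ 0  0  0  1  0 ]
  [ 0  0  0  0  1 ]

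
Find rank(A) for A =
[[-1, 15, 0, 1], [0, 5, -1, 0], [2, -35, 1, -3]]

rank = 3

R1 := -1·R1
  [ 1  -15   0  -1 ]
  [ 0    5  -1   0 ]
  [ 2  -35   1  -3 ]
R3 := R3 − 2·R1
  [ 1  -15   0  -1 ]
  [ 0    5  -1   0 ]
  [ 0   -5   1  -1 ]
R2 := 1/5·R2
  [ 1  -15     0  -1 ]
  [ 0    1  -1/5   0 ]
  [ 0   -5     1  -1 ]
R3 := R3 + 5·R2
  [ 1  -15     0  -1 ]
  [ 0    1  -1/5   0 ]
  [ 0    0     0  -1 ]
R3 := -1·R3
  [ 1  -15     0  -1 ]
  [ 0    1  -1/5   0 ]
  [ 0    0     0   1 ]
R1 := R1 + R3
  [ 1  -15     0  0 ]
  [ 0    1  -1/5  0 ]
  [ 0    0     0  1 ]
R1 := R1 + 15·R2
  [ 1  0    -3  0 ]
  [ 0  1  -1/5  0 ]
  [ 0  0     0  1 ]
The reduced form has 3 nonzero rows.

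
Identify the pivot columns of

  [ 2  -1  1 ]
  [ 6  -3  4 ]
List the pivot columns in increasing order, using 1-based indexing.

1, 3

R1 -> 1/2·R1
  [ 1  -1/2  1/2 ]
  [ 6    -3    4 ]
R2 -> R2 − 6·R1
  [ 1  -1/2  1/2 ]
  [ 0     0    1 ]
R1 -> R1 − 1/2·R2
  [ 1  -1/2  0 ]
  [ 0     0  1 ]
Pivot columns are the columns containing a leading 1.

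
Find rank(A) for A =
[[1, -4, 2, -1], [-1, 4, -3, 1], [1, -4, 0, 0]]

rank = 3

R2 -> R2 + R1
  [ 1  -4   2  -1 ]
  [ 0   0  -1   0 ]
  [ 1  -4   0   0 ]
R3 -> R3 − R1
  [ 1  -4   2  -1 ]
  [ 0   0  -1   0 ]
  [ 0   0  -2   1 ]
R2 -> -1·R2
  [ 1  -4   2  -1 ]
  [ 0   0   1   0 ]
  [ 0   0  -2   1 ]
R3 -> R3 + 2·R2
  [ 1  -4  2  -1 ]
  [ 0   0  1   0 ]
  [ 0   0  0   1 ]
R1 -> R1 + R3
  [ 1  -4  2  0 ]
  [ 0   0  1  0 ]
  [ 0   0  0  1 ]
R1 -> R1 − 2·R2
  [ 1  -4  0  0 ]
  [ 0   0  1  0 ]
  [ 0   0  0  1 ]
The reduced form has 3 nonzero rows.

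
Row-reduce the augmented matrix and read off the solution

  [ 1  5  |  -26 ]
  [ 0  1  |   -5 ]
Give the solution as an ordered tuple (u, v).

R1 ← R1 − 5·R2
Reading off the last column: u = -1, v = -5.

(-1, -5)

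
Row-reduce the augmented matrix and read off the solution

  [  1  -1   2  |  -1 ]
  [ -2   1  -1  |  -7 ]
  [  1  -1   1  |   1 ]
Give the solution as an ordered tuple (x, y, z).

R2 -> R2 + 2·R1
R3 -> R3 − R1
R2 -> -1·R2
R3 -> -1·R3
R2 -> R2 + 3·R3
R1 -> R1 − 2·R3
R1 -> R1 + R2
Reading off the last column: x = 6, y = 3, z = -2.

(6, 3, -2)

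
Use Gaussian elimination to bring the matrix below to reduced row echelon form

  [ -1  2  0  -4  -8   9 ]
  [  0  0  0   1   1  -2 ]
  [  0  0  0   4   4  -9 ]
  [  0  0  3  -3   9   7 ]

R1 := -1·R1
R2 ↔ R4
R2 := 1/3·R2
R3 := 1/4·R3
R4 := R4 − R3
R4 := 4·R4
R3 := R3 + 9/4·R4
R2 := R2 − 7/3·R4
R1 := R1 + 9·R4
R2 := R2 + R3
R1 := R1 − 4·R3

[[1, -2, 0, 0, 4, 0], [0, 0, 1, 0, 4, 0], [0, 0, 0, 1, 1, 0], [0, 0, 0, 0, 0, 1]]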